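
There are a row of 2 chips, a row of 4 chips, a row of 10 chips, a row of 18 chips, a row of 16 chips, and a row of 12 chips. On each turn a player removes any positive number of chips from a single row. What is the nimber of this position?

2

Compute the nim-sum pairwise:
2 XOR 4 = 6
6 XOR 10 = 12
12 XOR 18 = 30
30 XOR 16 = 14
14 XOR 12 = 2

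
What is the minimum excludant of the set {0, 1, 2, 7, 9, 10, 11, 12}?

The values 0, 1, 2 are all present; 3 is the first non-negative integer missing from the set.

3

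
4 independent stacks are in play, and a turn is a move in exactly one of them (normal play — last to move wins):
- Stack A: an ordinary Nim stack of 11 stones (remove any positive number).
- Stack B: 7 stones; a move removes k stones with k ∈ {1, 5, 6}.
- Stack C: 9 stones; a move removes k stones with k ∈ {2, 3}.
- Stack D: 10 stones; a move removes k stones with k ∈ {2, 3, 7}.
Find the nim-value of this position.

10

Stack A is a plain Nim stack of size 11, so its Grundy value is 11.
For stack B, compute g(0), g(1), … with moves {1, 5, 6}:
g(0) = mex{} = 0
g(1) = mex{0} = 1
g(2) = mex{1} = 0
g(3) = mex{0} = 1
g(4) = mex{1} = 0
g(5) = mex{0} = 1
g(6) = mex{0,1} = 2
g(7) = mex{0,1,2} = 3
So g(7) = 3.
For stack C, compute g(0), g(1), … with moves {2, 3}:
g(0) = mex{} = 0
g(1) = mex{} = 0
g(2) = mex{0} = 1
g(3) = mex{0} = 1
g(4) = mex{0,1} = 2
g(5) = mex{1} = 0
g(6) = mex{1,2} = 0
g(7) = mex{0,2} = 1
g(8) = mex{0} = 1
g(9) = mex{0,1} = 2
So g(9) = 2.
For stack D, compute g(0), g(1), … with moves {2, 3, 7}:
g(0) = mex{} = 0
g(1) = mex{} = 0
g(2) = mex{0} = 1
g(3) = mex{0} = 1
g(4) = mex{0,1} = 2
g(5) = mex{1} = 0
g(6) = mex{1,2} = 0
g(7) = mex{0,2} = 1
g(8) = mex{0} = 1
g(9) = mex{0,1} = 2
g(10) = mex{1} = 0
So g(10) = 0.
By the Sprague-Grundy theorem, the Grundy value of a sum of independent games is the XOR of the component values.
Combined value = 11 ⊕ 3 ⊕ 2 ⊕ 0 = 10.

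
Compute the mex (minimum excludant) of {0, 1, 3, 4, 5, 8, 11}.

The values 0, 1 are all present; 2 is the first non-negative integer missing from the set.

2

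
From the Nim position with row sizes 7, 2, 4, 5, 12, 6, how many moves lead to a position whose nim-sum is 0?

1

Write each in binary and XOR column by column:
  0111  (7)
  0010  (2)
  0100  (4)
  0101  (5)
  1100  (12)
  0110  (6)
  ----
  1110  (14)
The overall nim-sum is X = 14. A row of size p has a winning move iff p XOR X < p (reduce it to p XOR X).
  7: 7 XOR 14 = 9 ≥ 7 — no move.
  2: 2 XOR 14 = 12 ≥ 2 — no move.
  4: 4 XOR 14 = 10 ≥ 4 — no move.
  5: 5 XOR 14 = 11 ≥ 5 — no move.
  12: 12 XOR 14 = 2 < 12 — winning move (to 2).
  6: 6 XOR 14 = 8 ≥ 6 — no move.
That gives 1 winning move.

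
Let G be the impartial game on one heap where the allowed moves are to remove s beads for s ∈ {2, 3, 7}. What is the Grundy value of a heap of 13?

Compute g(0), g(1), … for moves {2, 3, 7}:
k:     0  1  2  3  4  5  6  7  8  9 10 11 12 13
g(k):  0  0  1  1  2  0  0  1  1  2  0  0  1  1
So g(13) = 1.

1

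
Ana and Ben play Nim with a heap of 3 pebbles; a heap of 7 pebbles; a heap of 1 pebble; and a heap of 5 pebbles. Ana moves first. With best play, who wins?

Compute the nim-sum pairwise:
3 XOR 7 = 4
4 XOR 1 = 5
5 XOR 5 = 0
The nim-sum is 0, so this is a P-position: the player to move is in a losing position under optimal play; Ana is about to move from it and so loses — Ben wins.

Ben wins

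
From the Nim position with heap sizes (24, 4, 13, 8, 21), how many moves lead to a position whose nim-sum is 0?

Nim-sum: 24 XOR 4 XOR 13 XOR 8 XOR 21 = 12.
The overall nim-sum is X = 12. A heap of size p has a winning move iff p XOR X < p (reduce it to p XOR X).
  24: 24 XOR 12 = 20 < 24 — winning move (to 20).
  4: 4 XOR 12 = 8 ≥ 4 — no move.
  13: 13 XOR 12 = 1 < 13 — winning move (to 1).
  8: 8 XOR 12 = 4 < 8 — winning move (to 4).
  21: 21 XOR 12 = 25 ≥ 21 — no move.
That gives 3 winning moves.

3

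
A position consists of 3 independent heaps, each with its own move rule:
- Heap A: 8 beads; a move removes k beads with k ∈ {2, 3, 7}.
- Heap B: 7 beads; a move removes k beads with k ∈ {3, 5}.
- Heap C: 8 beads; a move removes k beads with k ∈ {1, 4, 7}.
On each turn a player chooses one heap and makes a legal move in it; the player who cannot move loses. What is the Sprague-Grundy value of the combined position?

3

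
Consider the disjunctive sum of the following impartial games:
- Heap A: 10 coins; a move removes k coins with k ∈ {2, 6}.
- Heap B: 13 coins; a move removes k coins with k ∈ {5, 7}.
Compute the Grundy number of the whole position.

1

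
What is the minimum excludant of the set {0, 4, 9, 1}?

2

The values 0, 1 are all present; 2 is the first non-negative integer missing from the set.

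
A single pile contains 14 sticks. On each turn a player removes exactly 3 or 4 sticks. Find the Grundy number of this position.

Grundy values for subtraction set {3, 4}:
g(0) = mex{} = 0
g(1) = mex{} = 0
g(2) = mex{} = 0
g(3) = mex{0} = 1
g(4) = mex{0} = 1
g(5) = mex{0} = 1
g(6) = mex{0,1} = 2
g(7) = mex{1} = 0
g(8) = mex{1} = 0
g(9) = mex{1,2} = 0
g(10) = mex{0,2} = 1
g(11) = mex{0} = 1
g(12) = mex{0} = 1
g(13) = mex{0,1} = 2
g(14) = mex{1} = 0
So g(14) = 0.

0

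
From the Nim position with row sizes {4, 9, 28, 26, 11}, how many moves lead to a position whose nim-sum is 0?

0

Nim-sum: 4 ⊕ 9 ⊕ 28 ⊕ 26 ⊕ 11 = 0.
The nim-sum is already 0, so every move leaves a nonzero nim-sum — there are no winning moves.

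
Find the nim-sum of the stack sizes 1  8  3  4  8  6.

0

Write each in binary and XOR column by column:
  0001  (1)
  1000  (8)
  0011  (3)
  0100  (4)
  1000  (8)
  0110  (6)
  ----
  0000  (0)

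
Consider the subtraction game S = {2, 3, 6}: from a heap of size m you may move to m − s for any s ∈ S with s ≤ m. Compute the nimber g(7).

Grundy values for subtraction set {2, 3, 6}:
k:     0  1  2  3  4  5  6  7
g(k):  0  0  1  1  2  0  3  1
So g(7) = 1.

1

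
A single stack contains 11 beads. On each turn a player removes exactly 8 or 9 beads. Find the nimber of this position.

1

Compute g(0), g(1), … for moves {8, 9}:
g(0) = mex{} = 0
g(1) = mex{} = 0
g(2) = mex{} = 0
g(3) = mex{} = 0
g(4) = mex{} = 0
g(5) = mex{} = 0
g(6) = mex{} = 0
g(7) = mex{} = 0
g(8) = mex{0} = 1
g(9) = mex{0} = 1
g(10) = mex{0} = 1
g(11) = mex{0} = 1
So g(11) = 1.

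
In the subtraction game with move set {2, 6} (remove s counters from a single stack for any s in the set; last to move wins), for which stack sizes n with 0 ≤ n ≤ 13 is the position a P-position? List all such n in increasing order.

0, 1, 4, 5, 8, 9, 12, 13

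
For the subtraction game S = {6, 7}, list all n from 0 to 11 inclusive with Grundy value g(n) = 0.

0, 1, 2, 3, 4, 5

Compute g(0), g(1), … for moves {6, 7}:
k:     0  1  2  3  4  5  6  7  8  9 10 11
g(k):  0  0  0  0  0  0  1  1  1  1  1  1
The P-positions (g = 0) in 0..11 are 0, 1, 2, 3, 4, 5.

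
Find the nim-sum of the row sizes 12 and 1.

Nim-sum: 12 ⊕ 1 = 13.

13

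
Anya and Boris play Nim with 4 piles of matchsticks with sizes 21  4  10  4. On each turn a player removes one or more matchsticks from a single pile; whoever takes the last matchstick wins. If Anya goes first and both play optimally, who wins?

Anya wins

In binary:
  10101  (21)
  00100  (4)
  01010  (10)
  00100  (4)
  -----
  11111  (31)
The nim-sum is 31 ≠ 0, so this is an N-position: the player to move can win; Anya has a winning move.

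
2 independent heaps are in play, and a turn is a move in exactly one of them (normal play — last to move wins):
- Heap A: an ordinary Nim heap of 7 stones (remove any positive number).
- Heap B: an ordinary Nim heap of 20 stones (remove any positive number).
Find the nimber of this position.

Heap A is a plain Nim heap of size 7, so its Grundy value is 7.
Heap B is a plain Nim heap of size 20, so its Grundy value is 20.
By the Sprague-Grundy theorem, the Grundy value of a sum of independent games is the XOR of the component values.
Combined value = 7 XOR 20 = 19.

19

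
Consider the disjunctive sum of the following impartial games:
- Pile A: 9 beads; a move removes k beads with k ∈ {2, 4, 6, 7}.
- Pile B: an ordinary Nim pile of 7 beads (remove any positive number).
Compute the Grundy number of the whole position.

Build the Grundy sequence for pile A with g(k) = mex{g(k−s) : s ∈ {2, 4, 6, 7}, s ≤ k}:
k:     0  1  2  3  4  5  6  7  8  9
g(k):  0  0  1  1  2  2  3  3  4  0
So g(9) = 0.
Pile B is a plain Nim pile of size 7, so its Grundy value is 7.
The value of a disjunctive sum is the nim-sum of the parts.
Combined value = 0 ⊕ 7 = 7.

7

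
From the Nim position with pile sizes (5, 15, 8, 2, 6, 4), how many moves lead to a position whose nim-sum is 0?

Compute the nim-sum pairwise:
5 ⊕ 15 = 10
10 ⊕ 8 = 2
2 ⊕ 2 = 0
0 ⊕ 6 = 6
6 ⊕ 4 = 2
The overall nim-sum is X = 2. A pile of size p has a winning move iff p XOR X < p (reduce it to p XOR X).
  5: 5 XOR 2 = 7 ≥ 5 — no move.
  15: 15 XOR 2 = 13 < 15 — winning move (to 13).
  8: 8 XOR 2 = 10 ≥ 8 — no move.
  2: 2 XOR 2 = 0 < 2 — winning move (to 0).
  6: 6 XOR 2 = 4 < 6 — winning move (to 4).
  4: 4 XOR 2 = 6 ≥ 4 — no move.
That gives 3 winning moves.

3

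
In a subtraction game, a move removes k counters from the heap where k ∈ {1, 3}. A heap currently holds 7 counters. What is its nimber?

1

Grundy values for subtraction set {1, 3}:
g(0) = mex{} = 0
g(1) = mex{0} = 1
g(2) = mex{1} = 0
g(3) = mex{0} = 1
g(4) = mex{1} = 0
g(5) = mex{0} = 1
g(6) = mex{1} = 0
g(7) = mex{0} = 1
So g(7) = 1.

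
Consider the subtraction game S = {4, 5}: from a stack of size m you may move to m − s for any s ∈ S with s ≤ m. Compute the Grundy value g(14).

Build the Grundy sequence with g(k) = mex{g(k−s) : s ∈ {4, 5}, s ≤ k}:
k:     0  1  2  3  4  5  6  7  8  9 10 11 12 13 14
g(k):  0  0  0  0  1  1  1  1  2  0  0  0  0  1  1
So g(14) = 1.

1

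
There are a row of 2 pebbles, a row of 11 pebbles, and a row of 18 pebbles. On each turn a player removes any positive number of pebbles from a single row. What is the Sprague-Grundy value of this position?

Bitwise XOR of the heap sizes:
  00010  (2)
  01011  (11)
  10010  (18)
  -----
  11011  (27)

27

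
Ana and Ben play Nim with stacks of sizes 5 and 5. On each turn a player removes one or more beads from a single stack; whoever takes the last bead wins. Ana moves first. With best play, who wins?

Ben wins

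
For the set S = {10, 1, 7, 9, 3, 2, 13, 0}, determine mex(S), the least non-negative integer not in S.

The values 0, 1, 2, 3 are all present; 4 is the first non-negative integer missing from the set.

4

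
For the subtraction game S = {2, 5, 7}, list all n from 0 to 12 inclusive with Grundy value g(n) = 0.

0, 1, 4, 10

Compute g(0), g(1), … for moves {2, 5, 7}:
k:     0  1  2  3  4  5  6  7  8  9 10 11 12
g(k):  0  0  1  1  0  2  1  3  2  2  0  3  1
The P-positions (g = 0) in 0..12 are 0, 1, 4, 10.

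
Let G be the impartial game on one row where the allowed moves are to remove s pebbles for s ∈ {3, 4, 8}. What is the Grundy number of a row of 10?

1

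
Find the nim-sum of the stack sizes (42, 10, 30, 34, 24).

4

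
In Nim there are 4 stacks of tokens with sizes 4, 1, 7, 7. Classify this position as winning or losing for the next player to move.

Nim-sum: 4 ⊕ 1 ⊕ 7 ⊕ 7 = 5.
The nim-sum is 5 ≠ 0, so this is an N-position: the player to move can win.

Winning position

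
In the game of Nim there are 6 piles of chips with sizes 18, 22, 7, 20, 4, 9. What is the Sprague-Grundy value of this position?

26

Nim-sum: 18 ⊕ 22 ⊕ 7 ⊕ 20 ⊕ 4 ⊕ 9 = 26.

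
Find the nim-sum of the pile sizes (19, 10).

25

Nim-sum: 19 XOR 10 = 25.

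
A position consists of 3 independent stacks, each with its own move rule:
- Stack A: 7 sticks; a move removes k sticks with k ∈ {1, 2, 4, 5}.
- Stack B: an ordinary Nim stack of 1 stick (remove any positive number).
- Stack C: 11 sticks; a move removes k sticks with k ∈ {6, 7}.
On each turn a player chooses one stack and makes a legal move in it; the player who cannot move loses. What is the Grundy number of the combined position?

1

Build the Grundy sequence for stack A with g(k) = mex{g(k−s) : s ∈ {1, 2, 4, 5}, s ≤ k}:
k:     0  1  2  3  4  5  6  7
g(k):  0  1  2  0  1  2  0  1
So g(7) = 1.
Stack B is a plain Nim stack of size 1, so its Grundy value is 1.
Grundy values for stack C (subtraction set {6, 7}):
k:     0  1  2  3  4  5  6  7  8  9 10 11
g(k):  0  0  0  0  0  0  1  1  1  1  1  1
So g(11) = 1.
The value of a disjunctive sum is the nim-sum of the parts.
Combined value = 1 ⊕ 1 ⊕ 1 = 1.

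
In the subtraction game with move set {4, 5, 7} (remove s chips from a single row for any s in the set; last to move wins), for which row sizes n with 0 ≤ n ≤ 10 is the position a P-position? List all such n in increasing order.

0, 1, 2, 3

Build the Grundy sequence with g(k) = mex{g(k−s) : s ∈ {4, 5, 7}, s ≤ k}:
g(0) = mex{} = 0
g(1) = mex{} = 0
g(2) = mex{} = 0
g(3) = mex{} = 0
g(4) = mex{0} = 1
g(5) = mex{0} = 1
g(6) = mex{0} = 1
g(7) = mex{0} = 1
g(8) = mex{0,1} = 2
g(9) = mex{0,1} = 2
g(10) = mex{0,1} = 2
The P-positions (g = 0) in 0..10 are 0, 1, 2, 3.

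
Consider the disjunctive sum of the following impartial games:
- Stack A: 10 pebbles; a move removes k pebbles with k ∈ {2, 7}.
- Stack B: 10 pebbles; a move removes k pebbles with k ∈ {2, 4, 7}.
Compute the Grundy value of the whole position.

For stack A, compute g(0), g(1), … with moves {2, 7}:
g(0) = mex{} = 0
g(1) = mex{} = 0
g(2) = mex{0} = 1
g(3) = mex{0} = 1
g(4) = mex{1} = 0
g(5) = mex{1} = 0
g(6) = mex{0} = 1
g(7) = mex{0} = 1
g(8) = mex{0,1} = 2
g(9) = mex{1} = 0
g(10) = mex{1,2} = 0
So g(10) = 0.
For stack B, compute g(0), g(1), … with moves {2, 4, 7}:
k:     0  1  2  3  4  5  6  7  8  9 10
g(k):  0  0  1  1  2  2  0  3  1  0  2
So g(10) = 2.
By the Sprague-Grundy theorem, the Grundy value of a sum of independent games is the XOR of the component values.
Combined value = 0 XOR 2 = 2.

2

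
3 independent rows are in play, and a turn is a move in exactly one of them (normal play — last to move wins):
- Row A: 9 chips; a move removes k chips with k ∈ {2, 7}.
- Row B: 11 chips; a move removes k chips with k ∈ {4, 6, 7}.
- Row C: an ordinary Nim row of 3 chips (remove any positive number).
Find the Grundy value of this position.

3

For row A, compute g(0), g(1), … with moves {2, 7}:
k:     0  1  2  3  4  5  6  7  8  9
g(k):  0  0  1  1  0  0  1  1  2  0
So g(9) = 0.
Build the Grundy sequence for row B with g(k) = mex{g(k−s) : s ∈ {4, 6, 7}, s ≤ k}:
g(0) = mex{} = 0
g(1) = mex{} = 0
g(2) = mex{} = 0
g(3) = mex{} = 0
g(4) = mex{0} = 1
g(5) = mex{0} = 1
g(6) = mex{0} = 1
g(7) = mex{0} = 1
g(8) = mex{0,1} = 2
g(9) = mex{0,1} = 2
g(10) = mex{0,1} = 2
g(11) = mex{1} = 0
So g(11) = 0.
Row C is a plain Nim row of size 3, so its Grundy value is 3.
By the Sprague-Grundy theorem, the Grundy value of a sum of independent games is the XOR of the component values.
Combined value = 0 ⊕ 0 ⊕ 3 = 3.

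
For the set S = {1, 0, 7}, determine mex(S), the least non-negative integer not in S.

2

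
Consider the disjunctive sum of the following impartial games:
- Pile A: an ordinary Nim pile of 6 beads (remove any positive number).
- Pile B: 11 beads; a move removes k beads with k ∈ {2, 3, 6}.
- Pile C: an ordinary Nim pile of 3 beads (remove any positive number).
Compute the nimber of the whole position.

Pile A is a plain Nim pile of size 6, so its Grundy value is 6.
Build the Grundy sequence for pile B with g(k) = mex{g(k−s) : s ∈ {2, 3, 6}, s ≤ k}:
k:     0  1  2  3  4  5  6  7  8  9 10 11
g(k):  0  0  1  1  2  0  3  1  2  0  0  1
So g(11) = 1.
Pile C is a plain Nim pile of size 3, so its Grundy value is 3.
By the Sprague-Grundy theorem, the Grundy value of a sum of independent games is the XOR of the component values.
Combined value = 6 ⊕ 1 ⊕ 3 = 4.

4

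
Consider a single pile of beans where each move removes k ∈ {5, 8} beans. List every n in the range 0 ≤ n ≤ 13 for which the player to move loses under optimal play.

Compute g(0), g(1), … for moves {5, 8}:
g(0) = mex{} = 0
g(1) = mex{} = 0
g(2) = mex{} = 0
g(3) = mex{} = 0
g(4) = mex{} = 0
g(5) = mex{0} = 1
g(6) = mex{0} = 1
g(7) = mex{0} = 1
g(8) = mex{0} = 1
g(9) = mex{0} = 1
g(10) = mex{0,1} = 2
g(11) = mex{0,1} = 2
g(12) = mex{0,1} = 2
g(13) = mex{1} = 0
The P-positions (g = 0) in 0..13 are 0, 1, 2, 3, 4, 13.

0, 1, 2, 3, 4, 13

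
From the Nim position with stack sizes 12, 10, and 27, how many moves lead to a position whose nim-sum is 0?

Nim-sum: 12 ⊕ 10 ⊕ 27 = 29.
The overall nim-sum is X = 29. A stack of size p has a winning move iff p XOR X < p (reduce it to p XOR X).
  12: 12 XOR 29 = 17 ≥ 12 — no move.
  10: 10 XOR 29 = 23 ≥ 10 — no move.
  27: 27 XOR 29 = 6 < 27 — winning move (to 6).
That gives 1 winning move.

1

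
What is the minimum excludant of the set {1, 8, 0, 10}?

2

The values 0, 1 are all present; 2 is the first non-negative integer missing from the set.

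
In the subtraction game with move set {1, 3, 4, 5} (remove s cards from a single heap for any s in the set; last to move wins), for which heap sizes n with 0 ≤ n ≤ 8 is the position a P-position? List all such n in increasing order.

0, 2, 8

Build the Grundy sequence with g(k) = mex{g(k−s) : s ∈ {1, 3, 4, 5}, s ≤ k}:
g(0) = mex{} = 0
g(1) = mex{0} = 1
g(2) = mex{1} = 0
g(3) = mex{0} = 1
g(4) = mex{0,1} = 2
g(5) = mex{0,1,2} = 3
g(6) = mex{0,1,3} = 2
g(7) = mex{0,1,2} = 3
g(8) = mex{1,2,3} = 0
The P-positions (g = 0) in 0..8 are 0, 2, 8.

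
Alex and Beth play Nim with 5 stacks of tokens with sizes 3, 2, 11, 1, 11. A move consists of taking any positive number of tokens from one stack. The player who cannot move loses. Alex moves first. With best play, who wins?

Nim-sum: 3 XOR 2 XOR 11 XOR 1 XOR 11 = 0.
The nim-sum is 0, so this is a P-position: the player to move is in a losing position under optimal play; Alex is about to move from it and so loses — Beth wins.

Beth wins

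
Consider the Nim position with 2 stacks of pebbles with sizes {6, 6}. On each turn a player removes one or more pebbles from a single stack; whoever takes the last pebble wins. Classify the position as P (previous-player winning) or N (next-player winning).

P-position

Compute the nim-sum pairwise:
6 XOR 6 = 0
The nim-sum is 0, so this is a P-position: the player to move is in a losing position under optimal play.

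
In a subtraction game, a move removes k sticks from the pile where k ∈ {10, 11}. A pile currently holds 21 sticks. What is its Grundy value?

Compute g(0), g(1), … for moves {10, 11}:
k:     0  1  2  3  4  5  6  7  8  9 10 11 12 13 14 15 16 17 18 19 20 21
g(k):  0  0  0  0  0  0  0  0  0  0  1  1  1  1  1  1  1  1  1  1  2  0
So g(21) = 0.

0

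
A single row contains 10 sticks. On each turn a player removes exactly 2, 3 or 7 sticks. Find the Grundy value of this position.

0

Build the Grundy sequence with g(k) = mex{g(k−s) : s ∈ {2, 3, 7}, s ≤ k}:
g(0) = mex{} = 0
g(1) = mex{} = 0
g(2) = mex{0} = 1
g(3) = mex{0} = 1
g(4) = mex{0,1} = 2
g(5) = mex{1} = 0
g(6) = mex{1,2} = 0
g(7) = mex{0,2} = 1
g(8) = mex{0} = 1
g(9) = mex{0,1} = 2
g(10) = mex{1} = 0
So g(10) = 0.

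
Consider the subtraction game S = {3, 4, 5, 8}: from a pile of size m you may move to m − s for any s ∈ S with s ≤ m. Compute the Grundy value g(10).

3

Compute g(0), g(1), … for moves {3, 4, 5, 8}:
g(0) = mex{} = 0
g(1) = mex{} = 0
g(2) = mex{} = 0
g(3) = mex{0} = 1
g(4) = mex{0} = 1
g(5) = mex{0} = 1
g(6) = mex{0,1} = 2
g(7) = mex{0,1} = 2
g(8) = mex{0,1} = 2
g(9) = mex{0,1,2} = 3
g(10) = mex{0,1,2} = 3
So g(10) = 3.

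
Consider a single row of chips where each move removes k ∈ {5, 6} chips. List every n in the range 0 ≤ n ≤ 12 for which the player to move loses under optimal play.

0, 1, 2, 3, 4, 11, 12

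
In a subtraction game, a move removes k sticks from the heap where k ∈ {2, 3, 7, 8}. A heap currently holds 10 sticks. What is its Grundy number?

0

Build the Grundy sequence with g(k) = mex{g(k−s) : s ∈ {2, 3, 7, 8}, s ≤ k}:
g(0) = mex{} = 0
g(1) = mex{} = 0
g(2) = mex{0} = 1
g(3) = mex{0} = 1
g(4) = mex{0,1} = 2
g(5) = mex{1} = 0
g(6) = mex{1,2} = 0
g(7) = mex{0,2} = 1
g(8) = mex{0} = 1
g(9) = mex{0,1} = 2
g(10) = mex{1} = 0
So g(10) = 0.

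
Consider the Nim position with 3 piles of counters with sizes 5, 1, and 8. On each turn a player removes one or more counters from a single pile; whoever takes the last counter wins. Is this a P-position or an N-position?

N-position

Compute the nim-sum pairwise:
5 ⊕ 1 = 4
4 ⊕ 8 = 12
The nim-sum is 12 ≠ 0, so this is an N-position: the player to move can win.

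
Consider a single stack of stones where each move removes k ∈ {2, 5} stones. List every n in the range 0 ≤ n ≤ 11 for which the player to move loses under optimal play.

0, 1, 4, 7, 8, 11

Build the Grundy sequence with g(k) = mex{g(k−s) : s ∈ {2, 5}, s ≤ k}:
k:     0  1  2  3  4  5  6  7  8  9 10 11
g(k):  0  0  1  1  0  2  1  0  0  1  1  0
The P-positions (g = 0) in 0..11 are 0, 1, 4, 7, 8, 11.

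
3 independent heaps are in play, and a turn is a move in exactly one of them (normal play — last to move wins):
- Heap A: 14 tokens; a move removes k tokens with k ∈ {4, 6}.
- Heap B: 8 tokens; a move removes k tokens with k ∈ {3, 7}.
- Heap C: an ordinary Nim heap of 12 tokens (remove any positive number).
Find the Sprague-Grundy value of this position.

Build the Grundy sequence for heap A with g(k) = mex{g(k−s) : s ∈ {4, 6}, s ≤ k}:
g(0) = mex{} = 0
g(1) = mex{} = 0
g(2) = mex{} = 0
g(3) = mex{} = 0
g(4) = mex{0} = 1
g(5) = mex{0} = 1
g(6) = mex{0} = 1
g(7) = mex{0} = 1
g(8) = mex{0,1} = 2
g(9) = mex{0,1} = 2
g(10) = mex{1} = 0
g(11) = mex{1} = 0
g(12) = mex{1,2} = 0
g(13) = mex{1,2} = 0
g(14) = mex{0,2} = 1
So g(14) = 1.
For heap B, compute g(0), g(1), … with moves {3, 7}:
k:     0  1  2  3  4  5  6  7  8
g(k):  0  0  0  1  1  1  0  2  2
So g(8) = 2.
Heap C is a plain Nim heap of size 12, so its Grundy value is 12.
The value of a disjunctive sum is the nim-sum of the parts.
Combined value = 1 ⊕ 2 ⊕ 12 = 15.

15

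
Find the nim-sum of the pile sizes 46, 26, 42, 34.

60

In binary:
  101110  (46)
  011010  (26)
  101010  (42)
  100010  (34)
  ------
  111100  (60)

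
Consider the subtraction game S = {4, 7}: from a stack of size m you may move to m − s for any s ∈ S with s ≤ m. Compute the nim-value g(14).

Grundy values for subtraction set {4, 7}:
k:     0  1  2  3  4  5  6  7  8  9 10 11 12 13 14
g(k):  0  0  0  0  1  1  1  1  2  2  2  0  0  0  0
So g(14) = 0.

0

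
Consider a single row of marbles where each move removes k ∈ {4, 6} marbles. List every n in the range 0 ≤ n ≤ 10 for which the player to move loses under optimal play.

0, 1, 2, 3, 10

Build the Grundy sequence with g(k) = mex{g(k−s) : s ∈ {4, 6}, s ≤ k}:
k:     0  1  2  3  4  5  6  7  8  9 10
g(k):  0  0  0  0  1  1  1  1  2  2  0
The P-positions (g = 0) in 0..10 are 0, 1, 2, 3, 10.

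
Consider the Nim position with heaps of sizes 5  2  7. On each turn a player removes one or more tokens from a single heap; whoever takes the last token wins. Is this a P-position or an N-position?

P-position

Nim-sum: 5 XOR 2 XOR 7 = 0.
The nim-sum is 0, so this is a P-position: the player to move is in a losing position under optimal play.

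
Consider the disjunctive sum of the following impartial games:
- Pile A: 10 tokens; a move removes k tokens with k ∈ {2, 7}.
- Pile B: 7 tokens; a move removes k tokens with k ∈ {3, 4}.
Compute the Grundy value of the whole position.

0

Build the Grundy sequence for pile A with g(k) = mex{g(k−s) : s ∈ {2, 7}, s ≤ k}:
g(0) = mex{} = 0
g(1) = mex{} = 0
g(2) = mex{0} = 1
g(3) = mex{0} = 1
g(4) = mex{1} = 0
g(5) = mex{1} = 0
g(6) = mex{0} = 1
g(7) = mex{0} = 1
g(8) = mex{0,1} = 2
g(9) = mex{1} = 0
g(10) = mex{1,2} = 0
So g(10) = 0.
For pile B, compute g(0), g(1), … with moves {3, 4}:
g(0) = mex{} = 0
g(1) = mex{} = 0
g(2) = mex{} = 0
g(3) = mex{0} = 1
g(4) = mex{0} = 1
g(5) = mex{0} = 1
g(6) = mex{0,1} = 2
g(7) = mex{1} = 0
So g(7) = 0.
The value of a disjunctive sum is the nim-sum of the parts.
Combined value = 0 XOR 0 = 0.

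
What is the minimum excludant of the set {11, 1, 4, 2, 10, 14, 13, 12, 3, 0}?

5

The values 0, 1, 2, 3, 4 are all present; 5 is the first non-negative integer missing from the set.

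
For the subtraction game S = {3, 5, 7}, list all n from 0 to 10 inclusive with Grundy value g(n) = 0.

0, 1, 2, 10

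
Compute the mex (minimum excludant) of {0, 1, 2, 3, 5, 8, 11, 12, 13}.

The values 0, 1, 2, 3 are all present; 4 is the first non-negative integer missing from the set.

4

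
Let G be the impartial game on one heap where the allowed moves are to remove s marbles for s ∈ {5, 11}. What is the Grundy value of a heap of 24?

Compute g(0), g(1), … for moves {5, 11}:
k:     0  1  2  3  4  5  6  7  8  9 10 11 12 13 14 15 16 17 18 19 20 21 22 23 24
g(k):  0  0  0  0  0  1  1  1  1  1  0  2  2  2  2  1  0  0  0  0  0  1  1  1  1
So g(24) = 1.

1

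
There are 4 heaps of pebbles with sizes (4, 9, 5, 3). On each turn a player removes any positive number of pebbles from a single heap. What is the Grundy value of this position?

11

Nim-sum: 4 XOR 9 XOR 5 XOR 3 = 11.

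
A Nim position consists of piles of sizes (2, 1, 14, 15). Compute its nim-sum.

2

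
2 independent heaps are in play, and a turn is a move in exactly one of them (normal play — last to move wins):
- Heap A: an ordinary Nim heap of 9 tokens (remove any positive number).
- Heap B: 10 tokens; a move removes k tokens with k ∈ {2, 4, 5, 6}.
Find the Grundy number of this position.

Heap A is a plain Nim heap of size 9, so its Grundy value is 9.
For heap B, compute g(0), g(1), … with moves {2, 4, 5, 6}:
g(0) = mex{} = 0
g(1) = mex{} = 0
g(2) = mex{0} = 1
g(3) = mex{0} = 1
g(4) = mex{0,1} = 2
g(5) = mex{0,1} = 2
g(6) = mex{0,1,2} = 3
g(7) = mex{0,1,2} = 3
g(8) = mex{1,2,3} = 0
g(9) = mex{1,2,3} = 0
g(10) = mex{0,2,3} = 1
So g(10) = 1.
The value of a disjunctive sum is the nim-sum of the parts.
Combined value = 9 ⊕ 1 = 8.

8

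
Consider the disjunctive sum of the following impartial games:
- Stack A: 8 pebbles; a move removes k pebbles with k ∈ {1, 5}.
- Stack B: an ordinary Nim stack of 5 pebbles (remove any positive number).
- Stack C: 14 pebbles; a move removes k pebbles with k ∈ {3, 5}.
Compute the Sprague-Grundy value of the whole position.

7

Grundy values for stack A (subtraction set {1, 5}):
g(0) = mex{} = 0
g(1) = mex{0} = 1
g(2) = mex{1} = 0
g(3) = mex{0} = 1
g(4) = mex{1} = 0
g(5) = mex{0} = 1
g(6) = mex{1} = 0
g(7) = mex{0} = 1
g(8) = mex{1} = 0
So g(8) = 0.
Stack B is a plain Nim stack of size 5, so its Grundy value is 5.
For stack C, compute g(0), g(1), … with moves {3, 5}:
k:     0  1  2  3  4  5  6  7  8  9 10 11 12 13 14
g(k):  0  0  0  1  1  1  2  2  0  0  0  1  1  1  2
So g(14) = 2.
The value of a disjunctive sum is the nim-sum of the parts.
Combined value = 0 XOR 5 XOR 2 = 7.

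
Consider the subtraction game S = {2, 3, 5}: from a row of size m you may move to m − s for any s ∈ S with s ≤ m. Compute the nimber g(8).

0

Compute g(0), g(1), … for moves {2, 3, 5}:
g(0) = mex{} = 0
g(1) = mex{} = 0
g(2) = mex{0} = 1
g(3) = mex{0} = 1
g(4) = mex{0,1} = 2
g(5) = mex{0,1} = 2
g(6) = mex{0,1,2} = 3
g(7) = mex{1,2} = 0
g(8) = mex{1,2,3} = 0
So g(8) = 0.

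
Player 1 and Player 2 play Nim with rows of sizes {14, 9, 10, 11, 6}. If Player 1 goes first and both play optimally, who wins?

Player 2 wins

Compute the nim-sum pairwise:
14 XOR 9 = 7
7 XOR 10 = 13
13 XOR 11 = 6
6 XOR 6 = 0
The nim-sum is 0, so this is a P-position: the player to move is in a losing position under optimal play; Player 1 is about to move from it and so loses — Player 2 wins.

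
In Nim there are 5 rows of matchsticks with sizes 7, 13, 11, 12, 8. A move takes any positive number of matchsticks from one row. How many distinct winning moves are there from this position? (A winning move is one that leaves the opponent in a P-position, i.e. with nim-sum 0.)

3

Nim-sum: 7 ^ 13 ^ 11 ^ 12 ^ 8 = 5.
The overall nim-sum is X = 5. A row of size p has a winning move iff p XOR X < p (reduce it to p XOR X).
  7: 7 XOR 5 = 2 < 7 — winning move (to 2).
  13: 13 XOR 5 = 8 < 13 — winning move (to 8).
  11: 11 XOR 5 = 14 ≥ 11 — no move.
  12: 12 XOR 5 = 9 < 12 — winning move (to 9).
  8: 8 XOR 5 = 13 ≥ 8 — no move.
That gives 3 winning moves.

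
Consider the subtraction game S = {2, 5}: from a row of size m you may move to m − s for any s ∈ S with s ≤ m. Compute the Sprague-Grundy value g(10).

1

Build the Grundy sequence with g(k) = mex{g(k−s) : s ∈ {2, 5}, s ≤ k}:
g(0) = mex{} = 0
g(1) = mex{} = 0
g(2) = mex{0} = 1
g(3) = mex{0} = 1
g(4) = mex{1} = 0
g(5) = mex{0,1} = 2
g(6) = mex{0} = 1
g(7) = mex{1,2} = 0
g(8) = mex{1} = 0
g(9) = mex{0} = 1
g(10) = mex{0,2} = 1
So g(10) = 1.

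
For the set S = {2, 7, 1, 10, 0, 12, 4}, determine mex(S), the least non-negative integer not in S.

3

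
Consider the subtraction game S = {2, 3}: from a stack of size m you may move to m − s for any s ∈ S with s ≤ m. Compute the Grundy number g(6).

0

Grundy values for subtraction set {2, 3}:
k:     0  1  2  3  4  5  6
g(k):  0  0  1  1  2  0  0
So g(6) = 0.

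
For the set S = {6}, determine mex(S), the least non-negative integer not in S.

0

0 is not in the set, so the mex is 0.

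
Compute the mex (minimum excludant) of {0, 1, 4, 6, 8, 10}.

2

The values 0, 1 are all present; 2 is the first non-negative integer missing from the set.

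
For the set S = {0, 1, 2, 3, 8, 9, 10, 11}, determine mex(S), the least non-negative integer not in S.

4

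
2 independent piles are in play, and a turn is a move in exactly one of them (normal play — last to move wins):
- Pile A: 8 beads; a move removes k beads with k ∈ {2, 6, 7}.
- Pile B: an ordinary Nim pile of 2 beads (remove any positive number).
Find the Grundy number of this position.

0

Grundy values for pile A (subtraction set {2, 6, 7}):
g(0) = mex{} = 0
g(1) = mex{} = 0
g(2) = mex{0} = 1
g(3) = mex{0} = 1
g(4) = mex{1} = 0
g(5) = mex{1} = 0
g(6) = mex{0} = 1
g(7) = mex{0} = 1
g(8) = mex{0,1} = 2
So g(8) = 2.
Pile B is a plain Nim pile of size 2, so its Grundy value is 2.
The value of a disjunctive sum is the nim-sum of the parts.
Combined value = 2 ⊕ 2 = 0.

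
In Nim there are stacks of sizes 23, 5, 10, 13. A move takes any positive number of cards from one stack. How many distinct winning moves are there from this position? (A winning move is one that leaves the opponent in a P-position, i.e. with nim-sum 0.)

1

Nim-sum: 23 XOR 5 XOR 10 XOR 13 = 21.
The overall nim-sum is X = 21. A stack of size p has a winning move iff p XOR X < p (reduce it to p XOR X).
  23: 23 XOR 21 = 2 < 23 — winning move (to 2).
  5: 5 XOR 21 = 16 ≥ 5 — no move.
  10: 10 XOR 21 = 31 ≥ 10 — no move.
  13: 13 XOR 21 = 24 ≥ 13 — no move.
That gives 1 winning move.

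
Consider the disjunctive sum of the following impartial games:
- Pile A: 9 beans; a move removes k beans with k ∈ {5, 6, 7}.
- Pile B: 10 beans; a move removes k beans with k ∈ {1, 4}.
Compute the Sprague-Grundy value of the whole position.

For pile A, compute g(0), g(1), … with moves {5, 6, 7}:
k:     0  1  2  3  4  5  6  7  8  9
g(k):  0  0  0  0  0  1  1  1  1  1
So g(9) = 1.
Grundy values for pile B (subtraction set {1, 4}):
g(0) = mex{} = 0
g(1) = mex{0} = 1
g(2) = mex{1} = 0
g(3) = mex{0} = 1
g(4) = mex{0,1} = 2
g(5) = mex{1,2} = 0
g(6) = mex{0} = 1
g(7) = mex{1} = 0
g(8) = mex{0,2} = 1
g(9) = mex{0,1} = 2
g(10) = mex{1,2} = 0
So g(10) = 0.
The value of a disjunctive sum is the nim-sum of the parts.
Combined value = 1 XOR 0 = 1.

1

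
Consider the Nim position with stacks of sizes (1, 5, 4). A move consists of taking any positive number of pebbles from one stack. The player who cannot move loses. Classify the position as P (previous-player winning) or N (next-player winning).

P-position

Bitwise XOR of the heap sizes:
  001  (1)
  101  (5)
  100  (4)
  ---
  000  (0)
The nim-sum is 0, so this is a P-position: the player to move is in a losing position under optimal play.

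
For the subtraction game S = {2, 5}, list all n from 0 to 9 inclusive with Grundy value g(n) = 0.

Compute g(0), g(1), … for moves {2, 5}:
k:     0  1  2  3  4  5  6  7  8  9
g(k):  0  0  1  1  0  2  1  0  0  1
The P-positions (g = 0) in 0..9 are 0, 1, 4, 7, 8.

0, 1, 4, 7, 8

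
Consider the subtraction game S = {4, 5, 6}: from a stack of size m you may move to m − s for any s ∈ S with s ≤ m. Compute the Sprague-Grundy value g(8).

2

Compute g(0), g(1), … for moves {4, 5, 6}:
g(0) = mex{} = 0
g(1) = mex{} = 0
g(2) = mex{} = 0
g(3) = mex{} = 0
g(4) = mex{0} = 1
g(5) = mex{0} = 1
g(6) = mex{0} = 1
g(7) = mex{0} = 1
g(8) = mex{0,1} = 2
So g(8) = 2.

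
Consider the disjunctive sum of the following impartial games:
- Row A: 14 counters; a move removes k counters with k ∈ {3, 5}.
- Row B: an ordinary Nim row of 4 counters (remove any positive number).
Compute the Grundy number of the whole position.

6

Grundy values for row A (subtraction set {3, 5}):
g(0) = mex{} = 0
g(1) = mex{} = 0
g(2) = mex{} = 0
g(3) = mex{0} = 1
g(4) = mex{0} = 1
g(5) = mex{0} = 1
g(6) = mex{0,1} = 2
g(7) = mex{0,1} = 2
g(8) = mex{1} = 0
g(9) = mex{1,2} = 0
g(10) = mex{1,2} = 0
g(11) = mex{0,2} = 1
g(12) = mex{0,2} = 1
g(13) = mex{0} = 1
g(14) = mex{0,1} = 2
So g(14) = 2.
Row B is a plain Nim row of size 4, so its Grundy value is 4.
The value of a disjunctive sum is the nim-sum of the parts.
Combined value = 2 XOR 4 = 6.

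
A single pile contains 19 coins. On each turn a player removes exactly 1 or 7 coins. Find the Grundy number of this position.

Compute g(0), g(1), … for moves {1, 7}:
k:     0  1  2  3  4  5  6  7  8  9 10 11 12 13 14 15 16 17 18 19
g(k):  0  1  0  1  0  1  0  1  0  1  0  1  0  1  0  1  0  1  0  1
So g(19) = 1.

1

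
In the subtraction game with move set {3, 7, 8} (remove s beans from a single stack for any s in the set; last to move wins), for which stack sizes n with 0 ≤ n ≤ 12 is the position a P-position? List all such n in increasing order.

0, 1, 2, 6, 11, 12

Grundy values for subtraction set {3, 7, 8}:
g(0) = mex{} = 0
g(1) = mex{} = 0
g(2) = mex{} = 0
g(3) = mex{0} = 1
g(4) = mex{0} = 1
g(5) = mex{0} = 1
g(6) = mex{1} = 0
g(7) = mex{0,1} = 2
g(8) = mex{0,1} = 2
g(9) = mex{0} = 1
g(10) = mex{0,1,2} = 3
g(11) = mex{1,2} = 0
g(12) = mex{1} = 0
The P-positions (g = 0) in 0..12 are 0, 1, 2, 6, 11, 12.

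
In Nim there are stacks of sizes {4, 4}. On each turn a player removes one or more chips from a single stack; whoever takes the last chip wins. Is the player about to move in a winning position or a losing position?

Nim-sum: 4 ^ 4 = 0.
The nim-sum is 0, so this is a P-position: the player to move is in a losing position under optimal play.

Losing position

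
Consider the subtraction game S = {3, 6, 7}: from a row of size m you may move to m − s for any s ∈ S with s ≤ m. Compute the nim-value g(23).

1

Build the Grundy sequence with g(k) = mex{g(k−s) : s ∈ {3, 6, 7}, s ≤ k}:
k:     0  1  2  3  4  5  6  7  8  9 10 11 12 13 14 15 16 17 18 19 20 21 22 23
g(k):  0  0  0  1  1  1  2  2  2  3  0  0  0  1  1  1  2  2  2  3  0  0  0  1
So g(23) = 1.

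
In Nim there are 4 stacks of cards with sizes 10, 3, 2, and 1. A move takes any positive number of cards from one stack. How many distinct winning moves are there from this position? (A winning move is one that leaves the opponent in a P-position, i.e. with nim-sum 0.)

1

Write each in binary and XOR column by column:
  1010  (10)
  0011  (3)
  0010  (2)
  0001  (1)
  ----
  1010  (10)
The overall nim-sum is X = 10. A stack of size p has a winning move iff p XOR X < p (reduce it to p XOR X).
  10: 10 XOR 10 = 0 < 10 — winning move (to 0).
  3: 3 XOR 10 = 9 ≥ 3 — no move.
  2: 2 XOR 10 = 8 ≥ 2 — no move.
  1: 1 XOR 10 = 11 ≥ 1 — no move.
That gives 1 winning move.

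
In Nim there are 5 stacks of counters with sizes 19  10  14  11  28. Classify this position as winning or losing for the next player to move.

Losing position

Compute the nim-sum pairwise:
19 ^ 10 = 25
25 ^ 14 = 23
23 ^ 11 = 28
28 ^ 28 = 0
The nim-sum is 0, so this is a P-position: the player to move is in a losing position under optimal play.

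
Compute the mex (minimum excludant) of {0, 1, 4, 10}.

The values 0, 1 are all present; 2 is the first non-negative integer missing from the set.

2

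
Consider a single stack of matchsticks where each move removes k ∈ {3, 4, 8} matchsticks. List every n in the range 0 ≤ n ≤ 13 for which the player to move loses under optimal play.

0, 1, 2, 7, 12, 13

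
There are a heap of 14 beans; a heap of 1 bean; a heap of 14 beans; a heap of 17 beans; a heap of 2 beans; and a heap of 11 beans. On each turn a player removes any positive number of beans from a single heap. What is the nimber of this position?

Compute the nim-sum pairwise:
14 ⊕ 1 = 15
15 ⊕ 14 = 1
1 ⊕ 17 = 16
16 ⊕ 2 = 18
18 ⊕ 11 = 25

25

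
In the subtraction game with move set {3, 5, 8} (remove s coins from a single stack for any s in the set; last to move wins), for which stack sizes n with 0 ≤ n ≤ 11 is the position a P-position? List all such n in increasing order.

0, 1, 2, 11

Compute g(0), g(1), … for moves {3, 5, 8}:
k:     0  1  2  3  4  5  6  7  8  9 10 11
g(k):  0  0  0  1  1  1  2  2  2  3  3  0
The P-positions (g = 0) in 0..11 are 0, 1, 2, 11.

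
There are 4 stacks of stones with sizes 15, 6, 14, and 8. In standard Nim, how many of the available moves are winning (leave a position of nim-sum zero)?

Bitwise XOR of the heap sizes:
  1111  (15)
  0110  (6)
  1110  (14)
  1000  (8)
  ----
  1111  (15)
The overall nim-sum is X = 15. A stack of size p has a winning move iff p XOR X < p (reduce it to p XOR X).
  15: 15 XOR 15 = 0 < 15 — winning move (to 0).
  6: 6 XOR 15 = 9 ≥ 6 — no move.
  14: 14 XOR 15 = 1 < 14 — winning move (to 1).
  8: 8 XOR 15 = 7 < 8 — winning move (to 7).
That gives 3 winning moves.

3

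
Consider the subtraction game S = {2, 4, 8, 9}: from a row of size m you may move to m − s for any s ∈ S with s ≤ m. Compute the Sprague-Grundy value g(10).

2

Grundy values for subtraction set {2, 4, 8, 9}:
k:     0  1  2  3  4  5  6  7  8  9 10
g(k):  0  0  1  1  2  2  0  0  1  1  2
So g(10) = 2.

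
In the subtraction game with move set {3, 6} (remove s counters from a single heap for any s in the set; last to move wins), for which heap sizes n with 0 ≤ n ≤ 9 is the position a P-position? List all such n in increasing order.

Compute g(0), g(1), … for moves {3, 6}:
g(0) = mex{} = 0
g(1) = mex{} = 0
g(2) = mex{} = 0
g(3) = mex{0} = 1
g(4) = mex{0} = 1
g(5) = mex{0} = 1
g(6) = mex{0,1} = 2
g(7) = mex{0,1} = 2
g(8) = mex{0,1} = 2
g(9) = mex{1,2} = 0
The P-positions (g = 0) in 0..9 are 0, 1, 2, 9.

0, 1, 2, 9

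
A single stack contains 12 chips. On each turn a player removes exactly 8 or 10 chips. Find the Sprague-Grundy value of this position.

1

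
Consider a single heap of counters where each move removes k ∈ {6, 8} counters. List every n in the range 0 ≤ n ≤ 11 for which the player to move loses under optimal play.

Grundy values for subtraction set {6, 8}:
g(0) = mex{} = 0
g(1) = mex{} = 0
g(2) = mex{} = 0
g(3) = mex{} = 0
g(4) = mex{} = 0
g(5) = mex{} = 0
g(6) = mex{0} = 1
g(7) = mex{0} = 1
g(8) = mex{0} = 1
g(9) = mex{0} = 1
g(10) = mex{0} = 1
g(11) = mex{0} = 1
The P-positions (g = 0) in 0..11 are 0, 1, 2, 3, 4, 5.

0, 1, 2, 3, 4, 5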